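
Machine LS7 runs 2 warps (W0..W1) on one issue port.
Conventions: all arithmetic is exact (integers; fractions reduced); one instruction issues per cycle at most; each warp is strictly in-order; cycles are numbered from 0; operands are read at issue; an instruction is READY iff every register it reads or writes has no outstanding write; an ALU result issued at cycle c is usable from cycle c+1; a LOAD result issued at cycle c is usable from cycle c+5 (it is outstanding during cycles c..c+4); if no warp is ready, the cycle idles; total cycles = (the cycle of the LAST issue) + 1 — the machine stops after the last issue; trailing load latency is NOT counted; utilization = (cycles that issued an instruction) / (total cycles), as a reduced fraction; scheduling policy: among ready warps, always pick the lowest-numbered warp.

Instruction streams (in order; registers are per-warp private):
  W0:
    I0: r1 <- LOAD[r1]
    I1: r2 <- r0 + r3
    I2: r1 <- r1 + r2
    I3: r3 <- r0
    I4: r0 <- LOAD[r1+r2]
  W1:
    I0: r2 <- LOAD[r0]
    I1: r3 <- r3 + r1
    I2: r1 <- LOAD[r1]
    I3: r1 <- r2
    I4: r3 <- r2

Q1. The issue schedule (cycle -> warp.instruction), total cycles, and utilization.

cycle 0: W0.I0
cycle 1: W0.I1
cycle 2: W1.I0
cycle 3: W1.I1
cycle 4: W1.I2
cycle 5: W0.I2
cycle 6: W0.I3
cycle 7: W0.I4
cycle 8: idle
cycle 9: W1.I3
cycle 10: W1.I4

Answer: 11 cycles, utilization 10/11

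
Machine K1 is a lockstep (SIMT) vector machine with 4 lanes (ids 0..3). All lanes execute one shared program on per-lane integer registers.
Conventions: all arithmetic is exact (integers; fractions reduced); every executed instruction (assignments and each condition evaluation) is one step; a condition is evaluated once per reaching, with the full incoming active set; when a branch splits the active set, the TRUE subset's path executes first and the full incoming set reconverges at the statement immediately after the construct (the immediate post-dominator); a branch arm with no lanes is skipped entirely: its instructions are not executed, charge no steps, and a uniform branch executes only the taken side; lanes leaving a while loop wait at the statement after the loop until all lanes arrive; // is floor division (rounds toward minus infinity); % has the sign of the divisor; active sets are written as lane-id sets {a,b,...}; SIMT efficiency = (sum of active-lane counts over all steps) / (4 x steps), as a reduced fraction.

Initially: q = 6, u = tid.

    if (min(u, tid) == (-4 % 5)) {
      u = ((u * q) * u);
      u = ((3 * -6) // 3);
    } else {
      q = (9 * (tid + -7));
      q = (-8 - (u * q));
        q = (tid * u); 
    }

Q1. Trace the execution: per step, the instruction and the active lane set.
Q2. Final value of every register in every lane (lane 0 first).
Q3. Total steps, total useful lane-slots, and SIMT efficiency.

step 0: eval (min(u, tid) == (-4 % 5)) {0,1,2,3}
step 1: u <- ((u * q) * u)           {1}
step 2: u <- ((3 * -6) // 3)         {1}
step 3: q <- (9 * (tid + -7))        {0,2,3}
step 4: q <- (-8 - (u * q))          {0,2,3}
step 5: q <- (tid * u)               {0,2,3}

Answer: 6 steps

q: 0,6,4,9
u: 0,-6,2,3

steps = 6; useful = 15; efficiency = 15/24 = 5/8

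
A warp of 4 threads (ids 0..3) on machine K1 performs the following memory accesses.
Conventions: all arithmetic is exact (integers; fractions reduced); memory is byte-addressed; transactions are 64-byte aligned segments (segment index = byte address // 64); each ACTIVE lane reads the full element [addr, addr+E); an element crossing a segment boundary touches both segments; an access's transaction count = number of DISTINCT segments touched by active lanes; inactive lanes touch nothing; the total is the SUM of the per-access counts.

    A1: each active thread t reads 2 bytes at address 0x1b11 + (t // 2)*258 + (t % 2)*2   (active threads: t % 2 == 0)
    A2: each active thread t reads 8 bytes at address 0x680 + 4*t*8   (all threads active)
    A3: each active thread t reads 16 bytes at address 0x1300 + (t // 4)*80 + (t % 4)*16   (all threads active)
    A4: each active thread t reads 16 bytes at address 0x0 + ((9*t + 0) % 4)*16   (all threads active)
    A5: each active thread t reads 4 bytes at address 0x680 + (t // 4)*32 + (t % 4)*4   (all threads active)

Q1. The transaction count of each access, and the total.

A1: 2 transactions
A2: 2 transactions
A3: 1 transaction
A4: 1 transaction
A5: 1 transaction

Answer: 2,2,1,1,1; total 7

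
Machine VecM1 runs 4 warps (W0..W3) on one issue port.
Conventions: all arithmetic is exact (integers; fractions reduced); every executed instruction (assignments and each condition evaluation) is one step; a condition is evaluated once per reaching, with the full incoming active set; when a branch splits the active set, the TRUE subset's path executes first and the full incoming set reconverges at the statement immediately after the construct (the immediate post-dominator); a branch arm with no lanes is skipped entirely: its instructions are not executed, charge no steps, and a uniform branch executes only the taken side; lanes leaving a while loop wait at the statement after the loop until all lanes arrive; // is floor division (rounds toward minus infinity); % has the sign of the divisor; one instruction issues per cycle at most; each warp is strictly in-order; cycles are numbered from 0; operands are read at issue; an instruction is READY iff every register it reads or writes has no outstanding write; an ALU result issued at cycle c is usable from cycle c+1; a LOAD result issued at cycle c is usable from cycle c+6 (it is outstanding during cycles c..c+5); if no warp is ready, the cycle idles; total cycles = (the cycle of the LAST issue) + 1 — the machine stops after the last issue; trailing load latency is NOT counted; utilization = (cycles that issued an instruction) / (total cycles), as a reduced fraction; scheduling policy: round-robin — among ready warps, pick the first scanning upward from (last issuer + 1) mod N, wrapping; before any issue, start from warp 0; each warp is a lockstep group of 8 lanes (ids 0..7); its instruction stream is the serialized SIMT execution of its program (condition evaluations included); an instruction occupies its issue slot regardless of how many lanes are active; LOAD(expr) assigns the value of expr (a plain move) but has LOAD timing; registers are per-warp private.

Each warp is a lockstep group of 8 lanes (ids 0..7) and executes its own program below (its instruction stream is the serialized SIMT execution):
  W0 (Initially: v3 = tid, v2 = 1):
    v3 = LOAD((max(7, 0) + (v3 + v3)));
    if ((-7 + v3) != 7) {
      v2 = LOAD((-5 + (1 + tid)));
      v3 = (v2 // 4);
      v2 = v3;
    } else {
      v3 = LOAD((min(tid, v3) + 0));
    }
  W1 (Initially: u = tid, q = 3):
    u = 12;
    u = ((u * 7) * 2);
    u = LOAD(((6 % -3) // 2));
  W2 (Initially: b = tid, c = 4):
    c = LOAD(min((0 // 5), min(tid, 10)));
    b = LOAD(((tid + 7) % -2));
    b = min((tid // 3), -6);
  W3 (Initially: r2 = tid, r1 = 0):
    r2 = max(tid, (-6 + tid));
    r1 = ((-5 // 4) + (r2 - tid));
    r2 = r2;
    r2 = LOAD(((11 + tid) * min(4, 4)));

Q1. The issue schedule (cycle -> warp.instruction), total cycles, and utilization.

cycle 0: W0.I0
cycle 1: W1.I0
cycle 2: W2.I0
cycle 3: W3.I0
cycle 4: W1.I1
cycle 5: W2.I1
cycle 6: W3.I1
cycle 7: W0.I1
cycle 8: W1.I2
cycle 9: W3.I2
cycle 10: W0.I2
cycle 11: W2.I2
cycle 12: W3.I3
cycle 13: idle
cycle 14: idle
cycle 15: idle
cycle 16: W0.I3
cycle 17: W0.I4

Answer: 18 cycles, utilization 5/6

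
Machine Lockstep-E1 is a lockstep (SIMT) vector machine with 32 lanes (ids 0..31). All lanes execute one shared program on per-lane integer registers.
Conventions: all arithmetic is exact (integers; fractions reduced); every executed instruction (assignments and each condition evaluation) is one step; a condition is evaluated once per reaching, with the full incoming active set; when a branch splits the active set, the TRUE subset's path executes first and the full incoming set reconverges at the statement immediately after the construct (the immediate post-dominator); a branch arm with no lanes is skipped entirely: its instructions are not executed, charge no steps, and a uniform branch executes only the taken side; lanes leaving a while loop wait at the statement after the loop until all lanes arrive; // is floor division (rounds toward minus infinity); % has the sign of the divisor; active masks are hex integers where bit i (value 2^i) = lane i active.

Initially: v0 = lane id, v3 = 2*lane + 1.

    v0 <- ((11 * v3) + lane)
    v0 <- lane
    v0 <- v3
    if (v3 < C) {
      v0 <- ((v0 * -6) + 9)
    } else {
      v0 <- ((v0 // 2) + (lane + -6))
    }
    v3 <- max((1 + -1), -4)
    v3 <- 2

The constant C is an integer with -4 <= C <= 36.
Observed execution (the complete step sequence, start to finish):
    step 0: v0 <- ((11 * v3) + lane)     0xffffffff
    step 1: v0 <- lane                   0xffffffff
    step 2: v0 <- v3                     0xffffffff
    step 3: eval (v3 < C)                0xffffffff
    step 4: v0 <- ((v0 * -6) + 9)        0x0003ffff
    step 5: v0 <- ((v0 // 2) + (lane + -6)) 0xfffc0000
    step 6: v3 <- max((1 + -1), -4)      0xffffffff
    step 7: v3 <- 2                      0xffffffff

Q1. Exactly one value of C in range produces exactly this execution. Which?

Answer: C = 36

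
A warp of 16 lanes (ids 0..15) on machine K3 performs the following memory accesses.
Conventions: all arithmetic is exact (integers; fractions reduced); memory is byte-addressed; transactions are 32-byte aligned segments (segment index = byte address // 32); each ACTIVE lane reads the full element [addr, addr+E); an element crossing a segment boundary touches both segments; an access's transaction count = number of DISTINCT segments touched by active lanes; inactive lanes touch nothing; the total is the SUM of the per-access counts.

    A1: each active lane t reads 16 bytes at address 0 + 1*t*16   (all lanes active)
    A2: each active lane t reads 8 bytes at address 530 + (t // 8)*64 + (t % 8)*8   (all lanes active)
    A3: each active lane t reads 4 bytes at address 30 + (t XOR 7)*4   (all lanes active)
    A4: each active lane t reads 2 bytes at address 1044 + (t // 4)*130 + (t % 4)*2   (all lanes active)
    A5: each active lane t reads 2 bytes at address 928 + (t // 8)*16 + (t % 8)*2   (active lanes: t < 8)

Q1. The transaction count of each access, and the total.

A1: 8 transactions
A2: 5 transactions
A3: 3 transactions
A4: 5 transactions
A5: 1 transaction

Answer: 8,5,3,5,1; total 22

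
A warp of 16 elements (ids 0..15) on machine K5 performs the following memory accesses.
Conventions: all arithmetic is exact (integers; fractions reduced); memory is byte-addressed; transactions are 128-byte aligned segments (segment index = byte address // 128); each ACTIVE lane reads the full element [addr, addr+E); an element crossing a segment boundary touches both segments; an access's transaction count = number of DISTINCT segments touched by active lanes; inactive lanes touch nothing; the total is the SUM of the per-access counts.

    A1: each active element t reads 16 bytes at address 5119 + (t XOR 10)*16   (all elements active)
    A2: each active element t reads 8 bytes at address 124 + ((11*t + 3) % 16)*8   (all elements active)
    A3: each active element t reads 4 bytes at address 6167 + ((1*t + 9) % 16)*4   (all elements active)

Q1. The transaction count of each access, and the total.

A1: 3 transactions
A2: 2 transactions
A3: 1 transaction

Answer: 3,2,1; total 6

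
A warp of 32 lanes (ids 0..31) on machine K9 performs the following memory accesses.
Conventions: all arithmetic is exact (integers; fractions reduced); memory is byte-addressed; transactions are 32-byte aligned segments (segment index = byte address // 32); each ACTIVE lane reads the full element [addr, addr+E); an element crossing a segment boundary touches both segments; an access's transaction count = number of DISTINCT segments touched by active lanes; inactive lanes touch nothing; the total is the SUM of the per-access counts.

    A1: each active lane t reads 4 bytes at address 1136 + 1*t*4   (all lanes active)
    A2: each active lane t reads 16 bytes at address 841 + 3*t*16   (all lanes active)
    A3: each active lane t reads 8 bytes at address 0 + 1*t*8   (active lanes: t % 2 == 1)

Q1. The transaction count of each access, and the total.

A1: 5 transactions
A2: 48 transactions
A3: 8 transactions

Answer: 5,48,8; total 61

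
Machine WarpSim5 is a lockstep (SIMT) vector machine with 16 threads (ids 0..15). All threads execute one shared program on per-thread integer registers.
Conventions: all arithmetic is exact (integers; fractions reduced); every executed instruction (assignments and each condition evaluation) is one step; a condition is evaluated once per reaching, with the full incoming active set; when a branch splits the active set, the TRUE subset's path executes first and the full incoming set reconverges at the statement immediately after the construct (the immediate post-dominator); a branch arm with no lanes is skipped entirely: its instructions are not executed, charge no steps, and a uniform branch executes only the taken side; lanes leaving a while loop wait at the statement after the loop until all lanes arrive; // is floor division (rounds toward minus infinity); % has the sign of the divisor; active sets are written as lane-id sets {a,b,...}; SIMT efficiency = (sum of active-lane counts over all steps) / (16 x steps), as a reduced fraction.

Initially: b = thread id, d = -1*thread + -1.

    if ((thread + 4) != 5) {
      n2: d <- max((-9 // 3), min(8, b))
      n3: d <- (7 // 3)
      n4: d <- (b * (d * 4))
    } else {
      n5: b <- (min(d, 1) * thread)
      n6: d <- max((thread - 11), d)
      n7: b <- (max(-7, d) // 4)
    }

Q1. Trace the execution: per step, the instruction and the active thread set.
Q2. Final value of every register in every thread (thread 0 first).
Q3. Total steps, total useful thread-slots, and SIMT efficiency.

step 0: eval ((thread + 4) != 5)     {0,1,2,3,4,5,6,7,8,9,10,11,12,13,14,15}
step 1: d <- max((-9 // 3), min(8, b)) {0,2,3,4,5,6,7,8,9,10,11,12,13,14,15}
step 2: d <- (7 // 3)                {0,2,3,4,5,6,7,8,9,10,11,12,13,14,15}
step 3: d <- (b * (d * 4))           {0,2,3,4,5,6,7,8,9,10,11,12,13,14,15}
step 4: b <- (min(d, 1) * thread)    {1}
step 5: d <- max((thread - 11), d)   {1}
step 6: b <- (max(-7, d) // 4)       {1}

Answer: 7 steps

b: 0,-1,2,3,4,5,6,7,8,9,10,11,12,13,14,15
d: 0,-2,16,24,32,40,48,56,64,72,80,88,96,104,112,120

steps = 7; useful = 64; efficiency = 64/112 = 4/7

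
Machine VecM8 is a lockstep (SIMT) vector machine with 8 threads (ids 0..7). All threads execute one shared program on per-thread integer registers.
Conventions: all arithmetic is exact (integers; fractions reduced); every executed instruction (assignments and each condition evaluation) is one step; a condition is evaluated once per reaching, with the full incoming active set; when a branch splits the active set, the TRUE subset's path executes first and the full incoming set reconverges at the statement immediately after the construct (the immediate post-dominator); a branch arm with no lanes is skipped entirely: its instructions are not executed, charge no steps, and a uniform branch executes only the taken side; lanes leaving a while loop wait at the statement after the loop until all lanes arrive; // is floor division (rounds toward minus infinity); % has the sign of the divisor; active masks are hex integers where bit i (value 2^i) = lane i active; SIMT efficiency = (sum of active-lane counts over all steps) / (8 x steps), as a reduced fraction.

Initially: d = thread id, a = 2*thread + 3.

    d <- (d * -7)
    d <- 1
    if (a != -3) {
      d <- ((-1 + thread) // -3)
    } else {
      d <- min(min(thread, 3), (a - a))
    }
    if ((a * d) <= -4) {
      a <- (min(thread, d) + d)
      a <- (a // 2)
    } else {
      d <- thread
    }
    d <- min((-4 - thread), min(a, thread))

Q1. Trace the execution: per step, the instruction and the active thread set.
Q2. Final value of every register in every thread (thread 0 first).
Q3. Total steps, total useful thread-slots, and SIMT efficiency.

step 0: d <- (d * -7)                0xff
step 1: d <- 1                       0xff
step 2: eval (a != -3)               0xff
step 3: d <- ((-1 + thread) // -3)   0xff
step 4: eval ((a * d) <= -4)         0xff
step 5: a <- (min(thread, d) + d)    0xfc
step 6: a <- (a // 2)                0xfc
step 7: d <- thread                  0x03
step 8: d <- min((-4 - thread), min(a, thread)) 0xff

Answer: 9 steps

d: -4,-5,-6,-7,-8,-9,-10,-11
a: 3,5,-1,-1,-1,-2,-2,-2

steps = 9; useful = 62; efficiency = 62/72 = 31/36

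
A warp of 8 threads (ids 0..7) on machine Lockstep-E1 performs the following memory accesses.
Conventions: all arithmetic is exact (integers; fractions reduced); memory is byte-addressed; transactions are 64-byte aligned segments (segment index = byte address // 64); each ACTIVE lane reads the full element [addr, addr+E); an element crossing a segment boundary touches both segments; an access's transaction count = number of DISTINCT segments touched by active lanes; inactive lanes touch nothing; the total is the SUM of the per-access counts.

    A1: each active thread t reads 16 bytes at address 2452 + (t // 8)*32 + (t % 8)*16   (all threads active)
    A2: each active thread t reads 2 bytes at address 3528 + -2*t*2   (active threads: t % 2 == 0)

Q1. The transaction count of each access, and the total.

A1: 3 transactions
A2: 2 transactions

Answer: 3,2; total 5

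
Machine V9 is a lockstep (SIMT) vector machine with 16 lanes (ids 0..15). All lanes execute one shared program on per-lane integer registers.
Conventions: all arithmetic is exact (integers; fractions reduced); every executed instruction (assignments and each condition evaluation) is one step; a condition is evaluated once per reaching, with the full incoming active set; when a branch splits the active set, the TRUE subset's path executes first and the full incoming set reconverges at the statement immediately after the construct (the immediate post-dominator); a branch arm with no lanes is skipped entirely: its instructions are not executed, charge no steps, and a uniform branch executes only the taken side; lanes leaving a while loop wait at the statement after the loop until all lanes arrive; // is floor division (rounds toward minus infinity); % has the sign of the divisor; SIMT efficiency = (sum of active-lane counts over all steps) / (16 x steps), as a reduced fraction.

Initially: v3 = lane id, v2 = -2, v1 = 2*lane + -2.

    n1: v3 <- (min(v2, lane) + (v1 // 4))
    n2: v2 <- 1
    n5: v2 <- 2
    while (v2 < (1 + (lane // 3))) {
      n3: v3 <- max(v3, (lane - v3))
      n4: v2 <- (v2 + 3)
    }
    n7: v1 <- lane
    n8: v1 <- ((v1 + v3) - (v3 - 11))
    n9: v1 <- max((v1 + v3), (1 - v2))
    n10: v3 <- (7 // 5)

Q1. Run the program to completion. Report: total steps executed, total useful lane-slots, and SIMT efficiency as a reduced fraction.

Answer: 14 steps, 161 useful, 23/32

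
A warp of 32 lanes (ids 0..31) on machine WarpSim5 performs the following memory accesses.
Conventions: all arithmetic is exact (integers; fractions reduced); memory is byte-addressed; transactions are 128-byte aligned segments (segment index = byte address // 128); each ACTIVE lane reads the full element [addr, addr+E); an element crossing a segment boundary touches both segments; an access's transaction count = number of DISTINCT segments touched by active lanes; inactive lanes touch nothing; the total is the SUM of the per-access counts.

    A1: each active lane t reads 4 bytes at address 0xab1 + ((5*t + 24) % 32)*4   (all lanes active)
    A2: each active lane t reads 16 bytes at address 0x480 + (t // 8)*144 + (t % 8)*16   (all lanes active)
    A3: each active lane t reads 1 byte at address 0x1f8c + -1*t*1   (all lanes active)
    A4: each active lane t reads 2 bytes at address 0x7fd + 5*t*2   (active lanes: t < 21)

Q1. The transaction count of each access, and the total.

A1: 2 transactions
A2: 5 transactions
A3: 2 transactions
A4: 3 transactions

Answer: 2,5,2,3; total 12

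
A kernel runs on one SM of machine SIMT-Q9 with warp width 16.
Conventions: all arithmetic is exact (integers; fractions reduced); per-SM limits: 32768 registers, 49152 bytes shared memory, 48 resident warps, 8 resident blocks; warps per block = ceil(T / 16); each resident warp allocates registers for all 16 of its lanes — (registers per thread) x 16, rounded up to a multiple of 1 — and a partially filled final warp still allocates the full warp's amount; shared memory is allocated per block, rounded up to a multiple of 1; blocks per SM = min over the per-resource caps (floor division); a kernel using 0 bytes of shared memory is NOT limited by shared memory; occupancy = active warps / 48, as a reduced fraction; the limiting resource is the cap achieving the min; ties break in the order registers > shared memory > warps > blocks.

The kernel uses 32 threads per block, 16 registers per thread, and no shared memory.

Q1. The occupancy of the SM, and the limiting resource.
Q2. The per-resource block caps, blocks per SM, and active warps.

Answer: occupancy 1/3, limited by blocks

registers: 64 blocks
shared memory: no limit (kernel uses none)
warps: 24 blocks
blocks: 8 blocks

Answer: 8 blocks, 16 active warps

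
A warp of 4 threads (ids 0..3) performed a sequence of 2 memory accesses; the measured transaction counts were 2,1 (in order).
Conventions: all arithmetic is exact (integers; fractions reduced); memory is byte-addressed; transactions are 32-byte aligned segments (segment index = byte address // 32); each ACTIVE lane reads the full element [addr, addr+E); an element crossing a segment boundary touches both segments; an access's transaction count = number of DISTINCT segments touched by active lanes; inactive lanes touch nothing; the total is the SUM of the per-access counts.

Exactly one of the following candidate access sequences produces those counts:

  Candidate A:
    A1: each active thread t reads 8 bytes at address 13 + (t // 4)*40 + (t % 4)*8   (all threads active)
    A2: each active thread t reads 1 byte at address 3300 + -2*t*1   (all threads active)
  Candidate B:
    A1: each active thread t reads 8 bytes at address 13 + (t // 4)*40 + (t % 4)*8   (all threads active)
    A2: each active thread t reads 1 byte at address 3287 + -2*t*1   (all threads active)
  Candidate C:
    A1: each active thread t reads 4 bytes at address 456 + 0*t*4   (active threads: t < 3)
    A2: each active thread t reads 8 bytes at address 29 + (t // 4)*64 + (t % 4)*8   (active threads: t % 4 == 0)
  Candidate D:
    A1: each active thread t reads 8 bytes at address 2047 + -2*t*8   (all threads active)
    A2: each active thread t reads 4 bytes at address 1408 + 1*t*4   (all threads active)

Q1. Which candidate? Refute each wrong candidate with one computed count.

A: A2 gives 2 transactions, not 1
C: A1 gives 1 transaction, not 2
D: A1 gives 3 transactions, not 2
B: all counts match (2,1)

Answer: B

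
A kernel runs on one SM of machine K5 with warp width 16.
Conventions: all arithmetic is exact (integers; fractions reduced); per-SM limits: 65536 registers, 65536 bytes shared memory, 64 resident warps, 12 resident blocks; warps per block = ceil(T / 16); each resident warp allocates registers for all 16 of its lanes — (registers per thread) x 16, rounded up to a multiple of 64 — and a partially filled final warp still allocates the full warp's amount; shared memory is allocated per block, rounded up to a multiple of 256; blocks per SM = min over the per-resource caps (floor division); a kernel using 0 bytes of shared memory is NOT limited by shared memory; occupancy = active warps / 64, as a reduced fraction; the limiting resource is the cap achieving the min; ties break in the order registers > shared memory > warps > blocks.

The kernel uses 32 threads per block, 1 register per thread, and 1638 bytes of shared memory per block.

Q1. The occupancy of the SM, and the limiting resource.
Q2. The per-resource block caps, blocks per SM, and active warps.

Answer: occupancy 3/8, limited by blocks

registers: 512 blocks
shared memory: 36 blocks
warps: 32 blocks
blocks: 12 blocks

Answer: 12 blocks, 24 active warps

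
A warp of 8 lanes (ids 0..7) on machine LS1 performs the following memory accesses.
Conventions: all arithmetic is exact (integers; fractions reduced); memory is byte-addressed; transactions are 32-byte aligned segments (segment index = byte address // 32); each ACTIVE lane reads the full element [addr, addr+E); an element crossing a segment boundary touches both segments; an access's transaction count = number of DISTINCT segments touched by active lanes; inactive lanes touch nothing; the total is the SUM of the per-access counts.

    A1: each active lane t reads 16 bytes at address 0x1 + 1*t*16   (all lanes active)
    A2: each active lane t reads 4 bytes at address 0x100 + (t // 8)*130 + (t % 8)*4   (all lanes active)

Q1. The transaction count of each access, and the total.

A1: 5 transactions
A2: 1 transaction

Answer: 5,1; total 6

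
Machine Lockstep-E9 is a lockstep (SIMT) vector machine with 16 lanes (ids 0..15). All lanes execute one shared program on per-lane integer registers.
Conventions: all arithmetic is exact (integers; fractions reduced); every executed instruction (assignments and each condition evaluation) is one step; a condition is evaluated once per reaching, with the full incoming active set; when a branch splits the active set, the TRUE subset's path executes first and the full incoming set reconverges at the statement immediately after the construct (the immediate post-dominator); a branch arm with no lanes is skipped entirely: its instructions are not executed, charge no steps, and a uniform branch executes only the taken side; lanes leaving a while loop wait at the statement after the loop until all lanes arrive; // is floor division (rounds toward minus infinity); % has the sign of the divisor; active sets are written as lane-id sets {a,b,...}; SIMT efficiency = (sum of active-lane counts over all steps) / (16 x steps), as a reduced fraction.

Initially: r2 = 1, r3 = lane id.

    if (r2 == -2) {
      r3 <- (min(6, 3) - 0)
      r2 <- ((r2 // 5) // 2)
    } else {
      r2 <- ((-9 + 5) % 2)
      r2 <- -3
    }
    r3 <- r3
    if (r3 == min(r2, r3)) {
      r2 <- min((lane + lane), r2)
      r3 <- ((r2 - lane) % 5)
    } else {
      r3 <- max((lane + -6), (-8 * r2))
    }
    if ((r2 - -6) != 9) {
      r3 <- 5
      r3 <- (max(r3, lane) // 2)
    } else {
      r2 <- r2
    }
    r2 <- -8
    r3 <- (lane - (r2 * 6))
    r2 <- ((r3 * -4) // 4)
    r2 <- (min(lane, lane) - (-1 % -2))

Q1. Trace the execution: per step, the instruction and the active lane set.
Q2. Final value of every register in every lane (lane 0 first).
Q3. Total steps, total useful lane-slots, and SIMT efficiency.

step 0: eval (r2 == -2)              {0,1,2,3,4,5,6,7,8,9,10,11,12,13,14,15}
step 1: r2 <- ((-9 + 5) % 2)         {0,1,2,3,4,5,6,7,8,9,10,11,12,13,14,15}
step 2: r2 <- -3                     {0,1,2,3,4,5,6,7,8,9,10,11,12,13,14,15}
step 3: r3 <- r3                     {0,1,2,3,4,5,6,7,8,9,10,11,12,13,14,15}
step 4: eval (r3 == min(r2, r3))     {0,1,2,3,4,5,6,7,8,9,10,11,12,13,14,15}
step 5: r3 <- max((lane + -6), (-8 * r2)) {0,1,2,3,4,5,6,7,8,9,10,11,12,13,14,15}
step 6: eval ((r2 - -6) != 9)        {0,1,2,3,4,5,6,7,8,9,10,11,12,13,14,15}
step 7: r3 <- 5                      {0,1,2,3,4,5,6,7,8,9,10,11,12,13,14,15}
step 8: r3 <- (max(r3, lane) // 2)   {0,1,2,3,4,5,6,7,8,9,10,11,12,13,14,15}
step 9: r2 <- -8                     {0,1,2,3,4,5,6,7,8,9,10,11,12,13,14,15}
step 10: r3 <- (lane - (r2 * 6))      {0,1,2,3,4,5,6,7,8,9,10,11,12,13,14,15}
step 11: r2 <- ((r3 * -4) // 4)       {0,1,2,3,4,5,6,7,8,9,10,11,12,13,14,15}
step 12: r2 <- (min(lane, lane) - (-1 % -2)) {0,1,2,3,4,5,6,7,8,9,10,11,12,13,14,15}

Answer: 13 steps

r2: 1,2,3,4,5,6,7,8,9,10,11,12,13,14,15,16
r3: 48,49,50,51,52,53,54,55,56,57,58,59,60,61,62,63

steps = 13; useful = 208; efficiency = 208/208 = 1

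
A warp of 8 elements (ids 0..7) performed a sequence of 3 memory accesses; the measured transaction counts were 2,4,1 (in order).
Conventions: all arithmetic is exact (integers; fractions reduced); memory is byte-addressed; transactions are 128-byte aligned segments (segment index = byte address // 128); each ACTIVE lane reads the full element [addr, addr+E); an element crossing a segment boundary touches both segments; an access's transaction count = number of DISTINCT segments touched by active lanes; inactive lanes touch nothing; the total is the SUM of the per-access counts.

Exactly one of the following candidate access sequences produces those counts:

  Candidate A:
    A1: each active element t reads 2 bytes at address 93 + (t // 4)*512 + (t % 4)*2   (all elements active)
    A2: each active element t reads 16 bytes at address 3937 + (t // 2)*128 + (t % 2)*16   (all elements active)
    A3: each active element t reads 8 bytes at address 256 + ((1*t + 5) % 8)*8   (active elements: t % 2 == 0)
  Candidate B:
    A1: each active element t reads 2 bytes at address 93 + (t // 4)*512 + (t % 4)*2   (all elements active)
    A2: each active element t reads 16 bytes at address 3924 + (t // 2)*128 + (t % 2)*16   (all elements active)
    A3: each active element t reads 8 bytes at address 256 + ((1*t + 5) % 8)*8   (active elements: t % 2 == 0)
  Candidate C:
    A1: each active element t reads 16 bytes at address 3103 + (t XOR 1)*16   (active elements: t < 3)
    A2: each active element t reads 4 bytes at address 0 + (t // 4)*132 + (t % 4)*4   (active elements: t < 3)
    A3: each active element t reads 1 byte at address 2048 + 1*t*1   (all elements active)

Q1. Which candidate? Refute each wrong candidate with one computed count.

A: A2 gives 5 transactions, not 4
C: A1 gives 1 transaction, not 2
B: all counts match (2,4,1)

Answer: B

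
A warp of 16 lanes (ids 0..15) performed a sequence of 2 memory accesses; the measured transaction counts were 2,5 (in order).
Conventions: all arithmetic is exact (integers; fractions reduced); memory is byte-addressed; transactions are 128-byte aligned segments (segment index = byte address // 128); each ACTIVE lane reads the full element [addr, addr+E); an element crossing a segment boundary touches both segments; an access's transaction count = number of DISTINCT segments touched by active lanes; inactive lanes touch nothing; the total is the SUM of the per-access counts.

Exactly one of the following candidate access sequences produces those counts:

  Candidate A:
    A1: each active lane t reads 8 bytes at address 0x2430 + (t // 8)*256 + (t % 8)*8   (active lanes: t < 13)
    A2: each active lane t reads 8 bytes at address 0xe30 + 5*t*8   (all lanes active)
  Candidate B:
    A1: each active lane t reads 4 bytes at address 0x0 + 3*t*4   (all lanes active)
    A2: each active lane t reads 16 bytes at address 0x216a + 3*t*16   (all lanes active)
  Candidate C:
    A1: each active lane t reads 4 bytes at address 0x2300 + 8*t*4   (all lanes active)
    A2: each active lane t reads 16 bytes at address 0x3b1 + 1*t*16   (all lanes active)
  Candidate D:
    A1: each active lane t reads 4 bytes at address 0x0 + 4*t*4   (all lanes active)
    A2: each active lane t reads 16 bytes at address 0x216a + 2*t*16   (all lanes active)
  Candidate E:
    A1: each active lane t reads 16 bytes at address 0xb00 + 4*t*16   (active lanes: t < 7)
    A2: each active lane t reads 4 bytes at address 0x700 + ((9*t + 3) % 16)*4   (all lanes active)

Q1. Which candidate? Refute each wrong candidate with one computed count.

A: A2 gives 6 transactions, not 5
B: A2 gives 7 transactions, not 5
C: A1 gives 4 transactions, not 2
E: A1 gives 4 transactions, not 2
D: all counts match (2,5)

Answer: D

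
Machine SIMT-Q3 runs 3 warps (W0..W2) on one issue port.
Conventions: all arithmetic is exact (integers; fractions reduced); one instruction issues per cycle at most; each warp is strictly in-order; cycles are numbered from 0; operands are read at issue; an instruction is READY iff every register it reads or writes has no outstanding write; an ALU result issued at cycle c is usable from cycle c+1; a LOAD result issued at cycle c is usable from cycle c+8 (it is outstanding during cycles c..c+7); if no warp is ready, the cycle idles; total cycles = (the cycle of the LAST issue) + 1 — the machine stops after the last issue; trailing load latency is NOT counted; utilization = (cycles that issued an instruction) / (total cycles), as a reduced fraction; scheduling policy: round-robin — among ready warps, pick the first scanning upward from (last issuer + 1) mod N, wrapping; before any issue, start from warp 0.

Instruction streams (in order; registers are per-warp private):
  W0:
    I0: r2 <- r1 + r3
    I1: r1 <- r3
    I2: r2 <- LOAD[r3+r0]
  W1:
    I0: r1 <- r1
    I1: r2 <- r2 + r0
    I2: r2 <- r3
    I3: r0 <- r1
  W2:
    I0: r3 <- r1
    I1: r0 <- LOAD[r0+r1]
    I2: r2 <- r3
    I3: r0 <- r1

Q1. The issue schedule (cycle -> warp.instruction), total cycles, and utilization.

cycle 0: W0.I0
cycle 1: W1.I0
cycle 2: W2.I0
cycle 3: W0.I1
cycle 4: W1.I1
cycle 5: W2.I1
cycle 6: W0.I2
cycle 7: W1.I2
cycle 8: W2.I2
cycle 9: W1.I3
cycle 10: idle
cycle 11: idle
cycle 12: idle
cycle 13: W2.I3

Answer: 14 cycles, utilization 11/14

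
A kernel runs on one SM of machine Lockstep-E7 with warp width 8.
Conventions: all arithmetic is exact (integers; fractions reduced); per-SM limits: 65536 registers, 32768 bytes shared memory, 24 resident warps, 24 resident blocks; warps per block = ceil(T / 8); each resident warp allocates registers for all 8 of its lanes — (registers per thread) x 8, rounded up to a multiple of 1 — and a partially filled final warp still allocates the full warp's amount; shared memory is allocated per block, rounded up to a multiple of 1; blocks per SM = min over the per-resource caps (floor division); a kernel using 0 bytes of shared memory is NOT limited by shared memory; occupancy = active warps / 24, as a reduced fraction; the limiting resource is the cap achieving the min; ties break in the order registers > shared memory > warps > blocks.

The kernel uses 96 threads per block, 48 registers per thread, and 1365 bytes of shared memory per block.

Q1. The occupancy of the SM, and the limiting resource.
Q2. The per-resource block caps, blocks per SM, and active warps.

Answer: occupancy 1, limited by warps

registers: 14 blocks
shared memory: 24 blocks
warps: 2 blocks
blocks: 24 blocks

Answer: 2 blocks, 24 active warps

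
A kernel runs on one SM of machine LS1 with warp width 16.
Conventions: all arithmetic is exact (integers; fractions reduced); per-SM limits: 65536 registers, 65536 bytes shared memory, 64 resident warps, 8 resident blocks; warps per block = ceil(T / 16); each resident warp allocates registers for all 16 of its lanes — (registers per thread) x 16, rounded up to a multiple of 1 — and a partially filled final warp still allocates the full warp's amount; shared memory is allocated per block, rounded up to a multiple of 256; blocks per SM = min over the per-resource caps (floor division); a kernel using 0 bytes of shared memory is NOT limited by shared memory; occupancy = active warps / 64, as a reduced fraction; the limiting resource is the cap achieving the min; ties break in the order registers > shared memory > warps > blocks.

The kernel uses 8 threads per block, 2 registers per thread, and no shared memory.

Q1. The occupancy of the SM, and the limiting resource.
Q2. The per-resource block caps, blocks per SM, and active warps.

Answer: occupancy 1/8, limited by blocks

registers: 2048 blocks
shared memory: no limit (kernel uses none)
warps: 64 blocks
blocks: 8 blocks

Answer: 8 blocks, 8 active warps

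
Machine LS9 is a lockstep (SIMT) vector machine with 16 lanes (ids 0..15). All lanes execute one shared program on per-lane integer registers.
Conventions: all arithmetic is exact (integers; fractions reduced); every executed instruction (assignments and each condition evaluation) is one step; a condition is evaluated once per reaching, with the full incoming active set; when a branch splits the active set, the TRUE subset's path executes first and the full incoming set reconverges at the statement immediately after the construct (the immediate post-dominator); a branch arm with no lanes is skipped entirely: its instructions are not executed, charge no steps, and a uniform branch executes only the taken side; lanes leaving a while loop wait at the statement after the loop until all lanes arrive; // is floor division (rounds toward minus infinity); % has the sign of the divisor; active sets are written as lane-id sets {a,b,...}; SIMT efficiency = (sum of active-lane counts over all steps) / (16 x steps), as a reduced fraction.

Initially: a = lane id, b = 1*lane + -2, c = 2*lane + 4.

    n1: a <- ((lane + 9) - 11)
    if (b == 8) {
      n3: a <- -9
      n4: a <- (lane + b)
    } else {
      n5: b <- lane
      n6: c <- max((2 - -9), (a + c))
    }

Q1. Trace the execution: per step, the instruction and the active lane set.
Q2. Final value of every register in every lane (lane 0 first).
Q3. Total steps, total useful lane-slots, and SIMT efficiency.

step 0: a <- ((lane + 9) - 11)       {0,1,2,3,4,5,6,7,8,9,10,11,12,13,14,15}
step 1: eval (b == 8)                {0,1,2,3,4,5,6,7,8,9,10,11,12,13,14,15}
step 2: a <- -9                      {10}
step 3: a <- (lane + b)              {10}
step 4: b <- lane                    {0,1,2,3,4,5,6,7,8,9,11,12,13,14,15}
step 5: c <- max((2 - -9), (a + c))  {0,1,2,3,4,5,6,7,8,9,11,12,13,14,15}

Answer: 6 steps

a: -2,-1,0,1,2,3,4,5,6,7,18,9,10,11,12,13
b: 0,1,2,3,4,5,6,7,8,9,8,11,12,13,14,15
c: 11,11,11,11,14,17,20,23,26,29,24,35,38,41,44,47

steps = 6; useful = 64; efficiency = 64/96 = 2/3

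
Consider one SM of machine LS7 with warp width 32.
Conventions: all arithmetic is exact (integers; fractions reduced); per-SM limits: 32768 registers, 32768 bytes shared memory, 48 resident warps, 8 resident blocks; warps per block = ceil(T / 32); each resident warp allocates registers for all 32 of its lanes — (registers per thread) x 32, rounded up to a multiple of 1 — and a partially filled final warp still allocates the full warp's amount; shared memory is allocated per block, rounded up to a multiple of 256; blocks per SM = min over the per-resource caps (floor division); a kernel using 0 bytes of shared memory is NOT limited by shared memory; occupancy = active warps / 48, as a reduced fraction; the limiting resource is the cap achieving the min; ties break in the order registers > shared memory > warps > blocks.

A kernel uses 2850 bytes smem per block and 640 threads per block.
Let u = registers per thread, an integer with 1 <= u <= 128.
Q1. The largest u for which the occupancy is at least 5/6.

Answer: u = 25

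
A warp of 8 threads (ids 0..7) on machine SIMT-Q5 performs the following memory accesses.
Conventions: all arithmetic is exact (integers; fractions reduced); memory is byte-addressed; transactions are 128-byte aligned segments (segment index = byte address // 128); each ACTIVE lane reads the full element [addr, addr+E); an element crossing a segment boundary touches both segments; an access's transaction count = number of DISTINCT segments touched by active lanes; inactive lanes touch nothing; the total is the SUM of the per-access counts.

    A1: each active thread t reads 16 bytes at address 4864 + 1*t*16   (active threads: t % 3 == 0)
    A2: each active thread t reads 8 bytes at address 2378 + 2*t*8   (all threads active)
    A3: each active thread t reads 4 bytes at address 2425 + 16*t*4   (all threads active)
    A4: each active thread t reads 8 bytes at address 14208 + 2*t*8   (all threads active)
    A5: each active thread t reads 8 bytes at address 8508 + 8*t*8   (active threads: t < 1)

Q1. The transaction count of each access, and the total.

A1: 1 transaction
A2: 2 transactions
A3: 5 transactions
A4: 1 transaction
A5: 1 transaction

Answer: 1,2,5,1,1; total 10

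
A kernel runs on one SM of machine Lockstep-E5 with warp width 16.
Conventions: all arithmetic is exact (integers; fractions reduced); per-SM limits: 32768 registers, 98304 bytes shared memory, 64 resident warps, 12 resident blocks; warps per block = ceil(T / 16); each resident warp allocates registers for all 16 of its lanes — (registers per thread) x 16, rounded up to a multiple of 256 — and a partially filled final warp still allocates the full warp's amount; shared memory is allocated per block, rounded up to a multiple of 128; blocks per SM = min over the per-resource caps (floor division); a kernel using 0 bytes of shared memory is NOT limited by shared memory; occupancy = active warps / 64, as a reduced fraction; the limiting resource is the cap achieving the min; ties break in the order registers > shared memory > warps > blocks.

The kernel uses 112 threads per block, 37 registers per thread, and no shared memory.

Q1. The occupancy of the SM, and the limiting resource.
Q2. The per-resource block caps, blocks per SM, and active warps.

Answer: occupancy 21/32, limited by registers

registers: 6 blocks
shared memory: no limit (kernel uses none)
warps: 9 blocks
blocks: 12 blocks

Answer: 6 blocks, 42 active warps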